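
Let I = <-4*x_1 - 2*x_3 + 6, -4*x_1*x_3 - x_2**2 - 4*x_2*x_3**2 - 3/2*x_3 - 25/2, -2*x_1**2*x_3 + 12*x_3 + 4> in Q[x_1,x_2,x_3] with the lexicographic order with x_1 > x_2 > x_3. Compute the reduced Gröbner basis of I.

f_1 = -4*x_1 - 2*x_3 + 6, LT = x_1.
f_2 = -4*x_1*x_3 - x_2**2 - 4*x_2*x_3**2 - 3/2*x_3 - 25/2, LT = x_1*x_3.
f_3 = -2*x_1**2*x_3 + 12*x_3 + 4, LT = x_1**2*x_3.

S(f_1,f_2): lcm = x_1*x_3. S = -1/4*x_2**2 - x_2*x_3**2 + 1/2*x_3**2 - 15/8*x_3 - 25/8.
  leading term x_2**2: no divisor's leading term divides it; move -1/4*x_2**2 to the remainder.
  leading term x_2*x_3**2: no divisor's leading term divides it; move -x_2*x_3**2 to the remainder.
  leading term x_3**2: no divisor's leading term divides it; move 1/2*x_3**2 to the remainder.
  leading term x_3: no divisor's leading term divides it; move -15/8*x_3 to the remainder.
  leading term 1: no divisor's leading term divides it; move -25/8 to the remainder.
  remainder -1/4*x_2**2 - x_2*x_3**2 + 1/2*x_3**2 - 15/8*x_3 - 25/8 ≠ 0; add g_4 = -1/4*x_2**2 - x_2*x_3**2 + 1/2*x_3**2 - 15/8*x_3 - 25/8 to the basis.

S(f_1,f_3): lcm = x_1**2*x_3. S = 1/2*x_1*x_3**2 - 3/2*x_1*x_3 + 6*x_3 + 2.
  leading term x_1*x_3**2: subtract (-1/8*x_3**2)·f_1 from 1/2*x_1*x_3**2 - 3/2*x_1*x_3 + 6*x_3 + 2 → -3/2*x_1*x_3 - 1/4*x_3**3 + 3/4*x_3**2 + 6*x_3 + 2
  leading term x_1*x_3: subtract (3/8*x_3)·f_1 from -3/2*x_1*x_3 - 1/4*x_3**3 + 3/4*x_3**2 + 6*x_3 + 2 → -1/4*x_3**3 + 3/2*x_3**2 + 15/4*x_3 + 2
  leading term x_3**3: no divisor's leading term divides it; move -1/4*x_3**3 to the remainder.
  leading term x_3**2: no divisor's leading term divides it; move 3/2*x_3**2 to the remainder.
  leading term x_3: no divisor's leading term divides it; move 15/4*x_3 to the remainder.
  leading term 1: no divisor's leading term divides it; move 2 to the remainder.
  remainder -1/4*x_3**3 + 3/2*x_3**2 + 15/4*x_3 + 2 ≠ 0; add g_5 = -1/4*x_3**3 + 3/2*x_3**2 + 15/4*x_3 + 2 to the basis.

The other S-polynomials (S(f_2,f_3), S(f_1,g_4), S(f_2,g_4), S(f_3,g_4), S(f_1,g_5), S(f_2,g_5), S(f_3,g_5), S(g_4,g_5)) all reduce to 0 modulo the current basis, so we have a Gröbner basis.
Inter-reduce: drop elements whose leading term is divisible by another's, tail-reduce, and make monic.

G = {x_1 + 1/2*x_3 - 3/2, x_2**2 + 4*x_2*x_3**2 - 2*x_3**2 + 15/2*x_3 + 25/2, x_3**3 - 6*x_3**2 - 15*x_3 - 8}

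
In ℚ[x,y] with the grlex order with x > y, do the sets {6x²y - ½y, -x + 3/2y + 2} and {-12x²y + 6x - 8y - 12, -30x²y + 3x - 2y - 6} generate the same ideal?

Yes, the ideals are equal.

Since reduced Gröbner bases are canonical representatives of ideals under a given ordering, it suffices to compute and compare them.
Buchberger on the first generating set:
f_1 = 6x²y - ½y, LT = x²y.
f_2 = -x + 3/2y + 2, LT = x.

S(f_1,f_2): lcm = x²y. S = 3/2xy² + 2xy - 1/12y.
  leading term xy²: subtract (-3/2y²)·f_2 from 3/2xy² + 2xy - 1/12y → 9/4y³ + 2xy + 3y² - 1/12y
  leading term y³: no divisor's leading term divides it; move 9/4y³ to the remainder.
  leading term xy: subtract (-2y)·f_2 from 2xy + 3y² - 1/12y → 6y² + 47/12y
  leading term y²: no divisor's leading term divides it; move 6y² to the remainder.
  leading term y: no divisor's leading term divides it; move 47/12y to the remainder.
  remainder 9/4y³ + 6y² + 47/12y ≠ 0; add g_3 = 9/4y³ + 6y² + 47/12y to the basis.

S(f_1,g_3): lcm = x²y³. S = -8/3x²y² - 47/27x²y - 1/12y³.
  leading term x²y²: subtract (-4/9y)·f_1 from -8/3x²y² - 47/27x²y - 1/12y³ → -47/27x²y - 1/12y³ - 2/9y²
  leading term x²y: subtract (-47/162)·f_1 from -47/27x²y - 1/12y³ - 2/9y² → -1/12y³ - 2/9y² - 47/324y
  leading term y³: subtract (-1/27)·g_3 from -1/12y³ - 2/9y² - 47/324y → 0
  remainder 0.

S(f_2,g_3): leading monomials are coprime, so the S-polynomial reduces to 0 (Buchberger's first criterion).
Every S-polynomial of the final basis reduces to 0, so we have a Gröbner basis.
Inter-reduce: drop elements whose leading term is divisible by another's, tail-reduce, and make monic.
Reduced Gröbner basis: {y³ + 8/3y² + 47/27y, x - 3/2y - 2}.

Buchberger on the second generating set:
h_1 = -12x²y + 6x - 8y - 12, LT = x²y.
h_2 = -30x²y + 3x - 2y - 6, LT = x²y.

S(h_1,h_2): lcm = x²y. S = -⅖x + ⅗y + ⅘.
  leading term x: no divisor's leading term divides it; move -⅖x to the remainder.
  leading term y: no divisor's leading term divides it; move ⅗y to the remainder.
  leading term 1: no divisor's leading term divides it; move ⅘ to the remainder.
  remainder -⅖x + ⅗y + ⅘ ≠ 0; add k_3 = -⅖x + ⅗y + ⅘ to the basis.

S(h_1,k_3): lcm = x²y. S = 3/2xy² + 2xy - ½x + ⅔y + 1.
  leading term xy²: subtract (-15/4y²)·k_3 from 3/2xy² + 2xy - ½x + ⅔y + 1 → 9/4y³ + 2xy + 3y² - ½x + ⅔y + 1
  leading term y³: no divisor's leading term divides it; move 9/4y³ to the remainder.
  leading term xy: subtract (-5y)·k_3 from 2xy + 3y² - ½x + ⅔y + 1 → 6y² - ½x + 14/3y + 1
  leading term y²: no divisor's leading term divides it; move 6y² to the remainder.
  leading term x: subtract (5/4)·k_3 from -½x + 14/3y + 1 → 47/12y
  leading term y: no divisor's leading term divides it; move 47/12y to the remainder.
  remainder 9/4y³ + 6y² + 47/12y ≠ 0; add k_4 = 9/4y³ + 6y² + 47/12y to the basis.

S(h_2,k_3): lcm = x²y. S = 3/2xy² + 2xy - 1/10x + 1/15y + ⅕.
  leading term xy²: subtract (-15/4y²)·k_3 from 3/2xy² + 2xy - 1/10x + 1/15y + ⅕ → 9/4y³ + 2xy + 3y² - 1/10x + 1/15y + ⅕
  leading term y³: subtract (1)·k_4 from 9/4y³ + 2xy + 3y² - 1/10x + 1/15y + ⅕ → 2xy - 3y² - 1/10x - 77/20y + ⅕
  leading term xy: subtract (-5y)·k_3 from 2xy - 3y² - 1/10x - 77/20y + ⅕ → -1/10x + 3/20y + ⅕
  leading term x: subtract (¼)·k_3 from -1/10x + 3/20y + ⅕ → 0
  remainder 0.

S(h_1,k_4): lcm = x²y³. S = -8/3x²y² - 47/27x²y - ½xy² + ⅔y³ + y².
  leading term x²y²: subtract (2/9y)·h_1 from -8/3x²y² - 47/27x²y - ½xy² + ⅔y³ + y² → -47/27x²y - ½xy² + ⅔y³ - 4/3xy + 25/9y² + 8/3y
  leading term x²y: subtract (47/324)·h_1 from -47/27x²y - ½xy² + ⅔y³ - 4/3xy + 25/9y² + 8/3y → -½xy² + ⅔y³ - 4/3xy + 25/9y² - 47/54x + 310/81y + 47/27
  leading term xy²: subtract (5/4y²)·k_3 from -½xy² + ⅔y³ - 4/3xy + 25/9y² - 47/54x + 310/81y + 47/27 → -1/12y³ - 4/3xy + 16/9y² - 47/54x + 310/81y + 47/27
  leading term y³: subtract (-1/27)·k_4 from -1/12y³ - 4/3xy + 16/9y² - 47/54x + 310/81y + 47/27 → -4/3xy + 2y² - 47/54x + 143/36y + 47/27
  leading term xy: subtract (10/3y)·k_3 from -4/3xy + 2y² - 47/54x + 143/36y + 47/27 → -47/54x + 47/36y + 47/27
  leading term x: subtract (235/108)·k_3 from -47/54x + 47/36y + 47/27 → 0
  remainder 0.

S(h_2,k_4): lcm = x²y³. S = -8/3x²y² - 47/27x²y - 1/10xy² + 1/15y³ + ⅕y².
  leading term x²y²: subtract (2/9y)·h_1 from -8/3x²y² - 47/27x²y - 1/10xy² + 1/15y³ + ⅕y² → -47/27x²y - 1/10xy² + 1/15y³ - 4/3xy + 89/45y² + 8/3y
  leading term x²y: subtract (47/324)·h_1 from -47/27x²y - 1/10xy² + 1/15y³ - 4/3xy + 89/45y² + 8/3y → -1/10xy² + 1/15y³ - 4/3xy + 89/45y² - 47/54x + 310/81y + 47/27
  leading term xy²: subtract (¼y²)·k_3 from -1/10xy² + 1/15y³ - 4/3xy + 89/45y² - 47/54x + 310/81y + 47/27 → -1/12y³ - 4/3xy + 16/9y² - 47/54x + 310/81y + 47/27
  leading term y³: subtract (-1/27)·k_4 from -1/12y³ - 4/3xy + 16/9y² - 47/54x + 310/81y + 47/27 → -4/3xy + 2y² - 47/54x + 143/36y + 47/27
  leading term xy: subtract (10/3y)·k_3 from -4/3xy + 2y² - 47/54x + 143/36y + 47/27 → -47/54x + 47/36y + 47/27
  leading term x: subtract (235/108)·k_3 from -47/54x + 47/36y + 47/27 → 0
  remainder 0.

S(k_3,k_4): leading monomials are coprime, so the S-polynomial reduces to 0 (Buchberger's first criterion).
Every S-polynomial of the final basis reduces to 0, so we have a Gröbner basis.
Inter-reduce: drop elements whose leading term is divisible by another's, tail-reduce, and make monic.
Reduced Gröbner basis: {y³ + 8/3y² + 47/27y, x - 3/2y - 2}.

These coincide, so the ideals are equal.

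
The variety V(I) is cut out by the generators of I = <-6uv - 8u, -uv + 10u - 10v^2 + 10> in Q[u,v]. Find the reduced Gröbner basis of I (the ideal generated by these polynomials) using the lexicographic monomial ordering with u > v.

G = {u - 15/17v^2 + 15/17, v^3 + 4/3v^2 - v - 4/3}

f_1 = -6uv - 8u, LT = uv.
f_2 = -uv + 10u - 10v^2 + 10, LT = uv.

S(f_1,f_2): lcm = uv. S = 34/3u - 10v^2 + 10.
  leading term u: no divisor's leading term divides it; move 34/3u to the remainder.
  leading term v^2: no divisor's leading term divides it; move -10v^2 to the remainder.
  leading term 1: no divisor's leading term divides it; move 10 to the remainder.
  remainder 34/3u - 10v^2 + 10 ≠ 0; add g_3 = 34/3u - 10v^2 + 10 to the basis.

S(f_1,g_3): lcm = uv. S = 4/3u + 15/17v^3 - 15/17v.
  leading term u: subtract (2/17)·g_3 from 4/3u + 15/17v^3 - 15/17v → 15/17v^3 + 20/17v^2 - 15/17v - 20/17
  leading term v^3: no divisor's leading term divides it; move 15/17v^3 to the remainder.
  leading term v^2: no divisor's leading term divides it; move 20/17v^2 to the remainder.
  leading term v: no divisor's leading term divides it; move -15/17v to the remainder.
  leading term 1: no divisor's leading term divides it; move -20/17 to the remainder.
  remainder 15/17v^3 + 20/17v^2 - 15/17v - 20/17 ≠ 0; add g_4 = 15/17v^3 + 20/17v^2 - 15/17v - 20/17 to the basis.

The other S-polynomials (S(f_2,g_3), S(f_1,g_4), S(f_2,g_4), S(g_3,g_4)) all reduce to 0 modulo the current basis, so we have a Gröbner basis.
Inter-reduce: drop elements whose leading term is divisible by another's, tail-reduce, and make monic.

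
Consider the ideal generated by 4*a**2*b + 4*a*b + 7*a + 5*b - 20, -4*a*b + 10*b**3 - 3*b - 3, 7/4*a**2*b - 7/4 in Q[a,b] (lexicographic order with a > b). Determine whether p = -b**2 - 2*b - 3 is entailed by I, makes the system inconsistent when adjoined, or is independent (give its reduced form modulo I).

Adjoining -b**2 - 2*b - 3 makes the ideal the whole ring: the system is inconsistent.

First compute the reduced Gröbner basis of I by Buchberger's algorithm.
f_1 = 4*a**2*b + 4*a*b + 7*a + 5*b - 20, LT = a**2*b.
f_2 = -4*a*b + 10*b**3 - 3*b - 3, LT = a*b.
f_3 = 7/4*a**2*b - 7/4, LT = a**2*b.

S(f_1,f_2): lcm = a**2*b. S = 5/2*a*b**3 + 1/4*a*b + a + 5/4*b - 5.
  reduce S modulo (f_1, f_2, f_3):
  remainder a + 25/4*b**5 - 5/4*b**3 - 15/8*b**2 + 17/16*b - 83/16 ≠ 0; add h_4 = a + 25/4*b**5 - 5/4*b**3 - 15/8*b**2 + 17/16*b - 83/16 to the basis.

S(f_1,f_3): lcm = a**2*b. S = a*b + 7/4*a + 5/4*b - 4.
  reduce S modulo (f_1, f_2, f_3, h_4):
  remainder -175/16*b**5 + 75/16*b**3 + 105/32*b**2 - 87/64*b + 277/64 ≠ 0; add h_5 = -175/16*b**5 + 75/16*b**3 + 105/32*b**2 - 87/64*b + 277/64 to the basis.

S(f_1,h_4): lcm = a**2*b. S = -25/4*a*b**6 + 5/4*a*b**4 + 15/8*a*b**3 - 17/16*a*b**2 + 99/16*a*b + 7/4*a + 5/4*b - 5.
  reduce S modulo (f_1, f_2, f_3, h_4, h_5):
  remainder -115/98*b**4 + 95/14*b**3 + 129/196*b**2 - 317/98*b - 85/28 ≠ 0; add h_6 = -115/98*b**4 + 95/14*b**3 + 129/196*b**2 - 317/98*b - 85/28 to the basis.

S(f_2,h_4): lcm = a*b. S = -25/4*b**6 + 5/4*b**4 - 5/8*b**3 - 17/16*b**2 + 95/16*b + 3/4.
  reduce S modulo (f_1, f_2, f_3, h_4, h_5, h_6):
  remainder -495/46*b**3 - 25/23*b**2 + 681/92*b + 409/92 ≠ 0; add h_7 = -495/46*b**3 - 25/23*b**2 + 681/92*b + 409/92 to the basis.

S(f_1,h_5): lcm = a**2*b**5. S = 3/7*a**2*b**3 + 3/10*a**2*b**2 - 87/700*a**2*b + 277/700*a**2 + a*b**5 + 7/4*a*b**4 + 5/4*b**5 - 5*b**4.
  reduce S modulo (f_1, f_2, f_3, h_4, h_5, h_6, h_7):
  remainder 466547/543312*b**2 - 114909889/18110400*b + 298074967/54331200 ≠ 0; add h_8 = 466547/543312*b**2 - 114909889/18110400*b + 298074967/54331200 to the basis.

S(f_2,h_5): lcm = a*b**5. S = 3/7*a*b**3 + 3/10*a*b**2 - 87/700*a*b + 277/700*a - 5/2*b**7 + 3/4*b**5 + 3/4*b**4.
  reduce S modulo (f_1, f_2, f_3, h_4, h_5, h_6, h_7, h_8):
  remainder -3756786709/408228625*b + 3756786709/408228625 ≠ 0; add h_9 = -3756786709/408228625*b + 3756786709/408228625 to the basis.

The other S-polynomials (S(f_2,f_3), S(f_3,h_4), S(f_3,h_5), S(h_4,h_5), S(f_1,h_6), S(f_2,h_6), S(f_3,h_6), S(h_4,h_6), S(h_5,h_6), S(f_1,h_7), S(f_2,h_7), S(f_3,h_7), S(h_4,h_7), S(h_5,h_7), S(h_6,h_7), S(f_1,h_8), S(f_2,h_8), S(f_3,h_8), S(h_4,h_8), S(h_5,h_8), S(h_6,h_8), S(h_7,h_8), S(f_1,h_9), S(f_2,h_9), S(f_3,h_9), S(h_4,h_9), S(h_5,h_9), S(h_6,h_9), S(h_7,h_9), S(h_8,h_9)) all reduce to 0 modulo the current basis, so we have a Gröbner basis.
Inter-reduce: drop elements whose leading term is divisible by another's, tail-reduce, and make monic.
Reduced Gröbner basis: {a - 1, b - 1}.
Label its elements g_1 = a - 1, g_2 = b - 1.

Reduce p = -b**2 - 2*b - 3 modulo G:
  leading term b**2: subtract (-b)·g_2 from -b**2 - 2*b - 3 → -3*b - 3
  leading term b: subtract (-3)·g_2 from -3*b - 3 → -6
  leading term 1: no divisor's leading term divides it; move -6 to the remainder.
  normal form = -6.
The normal form is nonzero, so p ∉ I. Since p minus its normal form lies in I, I + (p) = I + (r) where r = -6; decide whether this ideal is the whole ring.
Here r = -6 is a nonzero constant, hence a unit: 1 ∈ I + (p), the Gröbner basis of I + (p) is {1}, and the enlarged system has no common solution — adjoining p is inconsistent.

Ideal membership is decidable via reduction modulo a Gröbner basis.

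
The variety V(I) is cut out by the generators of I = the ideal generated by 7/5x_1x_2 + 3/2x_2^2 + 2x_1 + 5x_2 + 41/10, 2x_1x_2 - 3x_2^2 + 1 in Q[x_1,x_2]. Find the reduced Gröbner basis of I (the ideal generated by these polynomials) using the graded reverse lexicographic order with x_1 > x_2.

f_1 = 7/5x_1x_2 + 3/2x_2^2 + 2x_1 + 5x_2 + 41/10, LT = x_1x_2.
f_2 = 2x_1x_2 - 3x_2^2 + 1, LT = x_1x_2.

S(f_1,f_2): lcm = x_1x_2. S = 18/7x_2^2 + 10/7x_1 + 25/7x_2 + 17/7.
  leading term x_2^2: no divisor's leading term divides it; move 18/7x_2^2 to the remainder.
  leading term x_1: no divisor's leading term divides it; move 10/7x_1 to the remainder.
  leading term x_2: no divisor's leading term divides it; move 25/7x_2 to the remainder.
  leading term 1: no divisor's leading term divides it; move 17/7 to the remainder.
  remainder 18/7x_2^2 + 10/7x_1 + 25/7x_2 + 17/7 ≠ 0; add g_3 = 18/7x_2^2 + 10/7x_1 + 25/7x_2 + 17/7 to the basis.

S(f_1,g_3): lcm = x_1x_2^2. S = 15/14x_2^3 - 5/9x_1^2 + 5/126x_1x_2 + 25/7x_2^2 - 17/18x_1 + 41/14x_2.
  leading term x_2^3: subtract (5/12x_2)·g_3 from 15/14x_2^3 - 5/9x_1^2 + 5/126x_1x_2 + 25/7x_2^2 - 17/18x_1 + 41/14x_2 → -5/9x_1^2 - 5/9x_1x_2 + 25/12x_2^2 - 17/18x_1 + 23/12x_2
  leading term x_1^2: no divisor's leading term divides it; move -5/9x_1^2 to the remainder.
  leading term x_1x_2: subtract (-25/63)·f_1 from -5/9x_1x_2 + 25/12x_2^2 - 17/18x_1 + 23/12x_2 → 75/28x_2^2 - 19/126x_1 + 983/252x_2 + 205/126
  leading term x_2^2: subtract (25/24)·g_3 from 75/28x_2^2 - 19/126x_1 + 983/252x_2 + 205/126 → -59/36x_1 + 13/72x_2 - 65/72
  leading term x_1: no divisor's leading term divides it; move -59/36x_1 to the remainder.
  leading term x_2: no divisor's leading term divides it; move 13/72x_2 to the remainder.
  leading term 1: no divisor's leading term divides it; move -65/72 to the remainder.
  remainder -5/9x_1^2 - 59/36x_1 + 13/72x_2 - 65/72 ≠ 0; add g_4 = -5/9x_1^2 - 59/36x_1 + 13/72x_2 - 65/72 to the basis.

S(f_2,g_3): lcm = x_1x_2^2. S = -3/2x_2^3 - 5/9x_1^2 - 25/18x_1x_2 - 17/18x_1 + 1/2x_2.
  leading term x_2^3: subtract (-7/12x_2)·g_3 from -3/2x_2^3 - 5/9x_1^2 - 25/18x_1x_2 - 17/18x_1 + 1/2x_2 → -5/9x_1^2 - 5/9x_1x_2 + 25/12x_2^2 - 17/18x_1 + 23/12x_2
  leading term x_1^2: subtract (1)·g_4 from -5/9x_1^2 - 5/9x_1x_2 + 25/12x_2^2 - 17/18x_1 + 23/12x_2 → -5/9x_1x_2 + 25/12x_2^2 + 25/36x_1 + 125/72x_2 + 65/72
  leading term x_1x_2: subtract (-25/63)·f_1 from -5/9x_1x_2 + 25/12x_2^2 + 25/36x_1 + 125/72x_2 + 65/72 → 75/28x_2^2 + 125/84x_1 + 625/168x_2 + 425/168
  leading term x_2^2: subtract (25/24)·g_3 from 75/28x_2^2 + 125/84x_1 + 625/168x_2 + 425/168 → 0
  remainder 0.

S(f_1,g_4): lcm = x_1^2x_2. S = 15/14x_1x_2^2 + 10/7x_1^2 + 87/140x_1x_2 + 13/40x_2^2 + 41/14x_1 - 13/8x_2.
  leading term x_1x_2^2: subtract (75/98x_2)·f_1 from 15/14x_1x_2^2 + 10/7x_1^2 + 87/140x_1x_2 + 13/40x_2^2 + 41/14x_1 - 13/8x_2 → -225/196x_2^3 + 10/7x_1^2 - 891/980x_1x_2 - 6863/1960x_2^2 + 41/14x_1 - 1867/392x_2
  leading term x_2^3: subtract (-25/56x_2)·g_3 from -225/196x_2^3 + 10/7x_1^2 - 891/980x_1x_2 - 6863/1960x_2^2 + 41/14x_1 - 1867/392x_2 → 10/7x_1^2 - 19/70x_1x_2 - 267/140x_2^2 + 41/14x_1 - 103/28x_2
  leading term x_1^2: subtract (-18/7)·g_4 from 10/7x_1^2 - 19/70x_1x_2 - 267/140x_2^2 + 41/14x_1 - 103/28x_2 → -19/70x_1x_2 - 267/140x_2^2 - 9/7x_1 - 45/14x_2 - 65/28
  leading term x_1x_2: subtract (-19/98)·f_1 from -19/70x_1x_2 - 267/140x_2^2 - 9/7x_1 - 45/14x_2 - 65/28 → -396/245x_2^2 - 44/49x_1 - 110/49x_2 - 374/245
  leading term x_2^2: subtract (-22/35)·g_3 from -396/245x_2^2 - 44/49x_1 - 110/49x_2 - 374/245 → 0
  remainder 0.

S(f_2,g_4): lcm = x_1^2x_2. S = -3/2x_1x_2^2 - 59/20x_1x_2 + 13/40x_2^2 + 1/2x_1 - 13/8x_2.
  leading term x_1x_2^2: subtract (-15/14x_2)·f_1 from -3/2x_1x_2^2 - 59/20x_1x_2 + 13/40x_2^2 + 1/2x_1 - 13/8x_2 → 45/28x_2^3 - 113/140x_1x_2 + 1591/280x_2^2 + 1/2x_1 + 155/56x_2
  leading term x_2^3: subtract (5/8x_2)·g_3 from 45/28x_2^3 - 113/140x_1x_2 + 1591/280x_2^2 + 1/2x_1 + 155/56x_2 → -17/10x_1x_2 + 69/20x_2^2 + 1/2x_1 + 5/4x_2
  leading term x_1x_2: subtract (-17/14)·f_1 from -17/10x_1x_2 + 69/20x_2^2 + 1/2x_1 + 5/4x_2 → 369/70x_2^2 + 41/14x_1 + 205/28x_2 + 697/140
  leading term x_2^2: subtract (41/20)·g_3 from 369/70x_2^2 + 41/14x_1 + 205/28x_2 + 697/140 → 0
  remainder 0.

S(g_3,g_4): leading monomials are coprime, so the S-polynomial reduces to 0 (Buchberger's first criterion).
Every S-polynomial of the final basis reduces to 0, so we have a Gröbner basis.
Inter-reduce: drop elements whose leading term is divisible by another's, tail-reduce, and make monic.

G = {x_1^2 + 59/20x_1 - 13/40x_2 + 13/8, x_1x_2 + 5/6x_1 + 25/12x_2 + 23/12, x_2^2 + 5/9x_1 + 25/18x_2 + 17/18}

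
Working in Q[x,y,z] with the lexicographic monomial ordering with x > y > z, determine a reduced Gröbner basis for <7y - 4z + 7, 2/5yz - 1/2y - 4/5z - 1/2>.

The reduced Gröbner basis is the canonical form of the ideal for this ordering.

f_1 = 7y - 4z + 7, LT = y.
f_2 = 2/5yz - 1/2y - 4/5z - 1/2, LT = yz.

S(f_1,f_2): lcm = yz. S = 5/4y - 4/7z^2 + 3z + 5/4.
  leading term y: subtract (5/28)·f_1 from 5/4y - 4/7z^2 + 3z + 5/4 → -4/7z^2 + 26/7z
  leading term z^2: no divisor's leading term divides it; move -4/7z^2 to the remainder.
  leading term z: no divisor's leading term divides it; move 26/7z to the remainder.
  remainder -4/7z^2 + 26/7z ≠ 0; add g_3 = -4/7z^2 + 26/7z to the basis.

The other S-polynomials (S(f_1,g_3), S(f_2,g_3)) all reduce to 0 modulo the current basis, so we have a Gröbner basis.
Inter-reduce: drop elements whose leading term is divisible by another's, tail-reduce, and make monic.

G = {y - 4/7z + 1, z^2 - 13/2z}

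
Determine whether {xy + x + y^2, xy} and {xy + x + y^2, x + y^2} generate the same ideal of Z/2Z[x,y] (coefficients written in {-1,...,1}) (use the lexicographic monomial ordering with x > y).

Two ideals are equal iff their reduced Gröbner bases coincide (the reduced basis is unique for a fixed ordering).
Buchberger on the first generating set:
f_1 = xy + x + y^2, LT = xy.
f_2 = xy, LT = xy.

S(f_1,f_2): lcm = xy. S = x + y^2.
  leading term x: no divisor's leading term divides it; move x to the remainder.
  leading term y^2: no divisor's leading term divides it; move y^2 to the remainder.
  remainder x + y^2 ≠ 0; add g_3 = x + y^2 to the basis.

S(f_1,g_3): lcm = xy. S = x + y^3 + y^2.
  leading term x: subtract (1)·g_3 from x + y^3 + y^2 → y^3
  leading term y^3: no divisor's leading term divides it; move y^3 to the remainder.
  remainder y^3 ≠ 0; add g_4 = y^3 to the basis.

S(f_2,g_3): lcm = xy. S = y^3.
  leading term y^3: subtract (1)·g_4 from y^3 → 0
  remainder 0.

S(f_1,g_4): lcm = xy^3. S = xy^2 + y^4.
  leading term xy^2: subtract (y)·f_1 from xy^2 + y^4 → xy + y^4 + y^3
  leading term xy: subtract (1)·f_1 from xy + y^4 + y^3 → x + y^4 + y^3 + y^2
  leading term x: subtract (1)·g_3 from x + y^4 + y^3 + y^2 → y^4 + y^3
  leading term y^4: subtract (y)·g_4 from y^4 + y^3 → y^3
  leading term y^3: subtract (1)·g_4 from y^3 → 0
  remainder 0.

S(f_2,g_4): lcm = xy^3. S = 0.
  remainder 0.

S(g_3,g_4): leading monomials are coprime, so the S-polynomial reduces to 0 (Buchberger's first criterion).
Every S-polynomial of the final basis reduces to 0, so we have a Gröbner basis.
Inter-reduce: drop elements whose leading term is divisible by another's, tail-reduce, and make monic.
Reduced Gröbner basis: {x + y^2, y^3}.

Buchberger on the second generating set:
h_1 = xy + x + y^2, LT = xy.
h_2 = x + y^2, LT = x.

S(h_1,h_2): lcm = xy. S = x + y^3 + y^2.
  leading term x: subtract (1)·h_2 from x + y^3 + y^2 → y^3
  leading term y^3: no divisor's leading term divides it; move y^3 to the remainder.
  remainder y^3 ≠ 0; add k_3 = y^3 to the basis.

S(h_1,k_3): lcm = xy^3. S = xy^2 + y^4.
  leading term xy^2: subtract (y)·h_1 from xy^2 + y^4 → xy + y^4 + y^3
  leading term xy: subtract (1)·h_1 from xy + y^4 + y^3 → x + y^4 + y^3 + y^2
  leading term x: subtract (1)·h_2 from x + y^4 + y^3 + y^2 → y^4 + y^3
  leading term y^4: subtract (y)·k_3 from y^4 + y^3 → y^3
  leading term y^3: subtract (1)·k_3 from y^3 → 0
  remainder 0.

S(h_2,k_3): leading monomials are coprime, so the S-polynomial reduces to 0 (Buchberger's first criterion).
Every S-polynomial of the final basis reduces to 0, so we have a Gröbner basis.
Inter-reduce: drop elements whose leading term is divisible by another's, tail-reduce, and make monic.
Reduced Gröbner basis: {x + y^2, y^3}.

Same reduced basis, so the two generating sets span the same ideal.
The choice of monomial ordering does not affect the verdict — as long as both bases are computed under the same ordering, their equality decides ideal equality.

Yes, the ideals are equal.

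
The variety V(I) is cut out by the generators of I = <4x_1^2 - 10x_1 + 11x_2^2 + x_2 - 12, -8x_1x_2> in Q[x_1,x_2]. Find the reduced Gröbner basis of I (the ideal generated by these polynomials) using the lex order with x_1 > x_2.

G = {x_1^2 - 5/2x_1 + 11/4x_2^2 + 1/4x_2 - 3, x_1x_2, x_2^3 + 1/11x_2^2 - 12/11x_2}

Buchberger's algorithm terminates because the ascending chain of leading-term ideals stabilizes.

f_1 = 4x_1^2 - 10x_1 + 11x_2^2 + x_2 - 12, LT = x_1^2.
f_2 = -8x_1x_2, LT = x_1x_2.

S(f_1,f_2): lcm = x_1^2x_2. S = -5/2x_1x_2 + 11/4x_2^3 + 1/4x_2^2 - 3x_2.
  leading term x_1x_2: subtract (5/16)·f_2 from -5/2x_1x_2 + 11/4x_2^3 + 1/4x_2^2 - 3x_2 → 11/4x_2^3 + 1/4x_2^2 - 3x_2
  leading term x_2^3: no divisor's leading term divides it; move 11/4x_2^3 to the remainder.
  leading term x_2^2: no divisor's leading term divides it; move 1/4x_2^2 to the remainder.
  leading term x_2: no divisor's leading term divides it; move -3x_2 to the remainder.
  remainder 11/4x_2^3 + 1/4x_2^2 - 3x_2 ≠ 0; add g_3 = 11/4x_2^3 + 1/4x_2^2 - 3x_2 to the basis.

The other S-polynomials (S(f_1,g_3), S(f_2,g_3)) all reduce to 0 modulo the current basis, so we have a Gröbner basis.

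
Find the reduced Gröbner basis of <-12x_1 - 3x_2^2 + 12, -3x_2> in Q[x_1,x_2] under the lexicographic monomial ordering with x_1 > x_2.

f_1 = -12x_1 - 3x_2^2 + 12, LT = x_1.
f_2 = -3x_2, LT = x_2.

The S-polynomials (S(f_1,f_2)) all reduce to 0 modulo the current basis, so we have a Gröbner basis.

G = {x_1 - 1, x_2}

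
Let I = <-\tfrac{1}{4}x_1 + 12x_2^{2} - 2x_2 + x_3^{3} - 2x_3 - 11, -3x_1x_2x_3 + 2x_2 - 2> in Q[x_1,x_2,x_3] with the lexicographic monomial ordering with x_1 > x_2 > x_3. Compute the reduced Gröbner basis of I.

G = {x_1 - 48x_2^{2} + 8x_2 - 4x_3^{3} + 8x_3 + 44, x_2^{3}x_3 - \tfrac{1}{6}x_2^{2}x_3 + \tfrac{1}{12}x_2x_3^{4} - \tfrac{1}{6}x_2x_3^{2} - \tfrac{11}{12}x_2x_3 - \tfrac{1}{72}x_2 + \tfrac{1}{72}}

f_1 = -\tfrac{1}{4}x_1 + 12x_2^{2} - 2x_2 + x_3^{3} - 2x_3 - 11, LT = x_1.
f_2 = -3x_1x_2x_3 + 2x_2 - 2, LT = x_1x_2x_3.

S(f_1,f_2): lcm = x_1x_2x_3. S = -48x_2^{3}x_3 + 8x_2^{2}x_3 - 4x_2x_3^{4} + 8x_2x_3^{2} + 44x_2x_3 + \tfrac{2}{3}x_2 - \tfrac{2}{3}.
  leading term x_2^{3}x_3: no divisor's leading term divides it; move -48x_2^{3}x_3 to the remainder.
  leading term x_2^{2}x_3: no divisor's leading term divides it; move 8x_2^{2}x_3 to the remainder.
  leading term x_2x_3^{4}: no divisor's leading term divides it; move -4x_2x_3^{4} to the remainder.
  leading term x_2x_3^{2}: no divisor's leading term divides it; move 8x_2x_3^{2} to the remainder.
  leading term x_2x_3: no divisor's leading term divides it; move 44x_2x_3 to the remainder.
  leading term x_2: no divisor's leading term divides it; move \tfrac{2}{3}x_2 to the remainder.
  leading term 1: no divisor's leading term divides it; move -\tfrac{2}{3} to the remainder.
  remainder -48x_2^{3}x_3 + 8x_2^{2}x_3 - 4x_2x_3^{4} + 8x_2x_3^{2} + 44x_2x_3 + \tfrac{2}{3}x_2 - \tfrac{2}{3} ≠ 0; add g_3 = -48x_2^{3}x_3 + 8x_2^{2}x_3 - 4x_2x_3^{4} + 8x_2x_3^{2} + 44x_2x_3 + \tfrac{2}{3}x_2 - \tfrac{2}{3} to the basis.

The other S-polynomials (S(f_1,g_3), S(f_2,g_3)) all reduce to 0 modulo the current basis, so we have a Gröbner basis.
Inter-reduce: drop elements whose leading term is divisible by another's, tail-reduce, and make monic.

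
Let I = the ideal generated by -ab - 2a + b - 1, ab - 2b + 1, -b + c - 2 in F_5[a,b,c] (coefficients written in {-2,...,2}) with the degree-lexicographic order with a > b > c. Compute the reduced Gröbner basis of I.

G = {c^2 - 1, a - 2c - 1, b - c + 2}

f_1 = -ab - 2a + b - 1, LT = ab.
f_2 = ab - 2b + 1, LT = ab.
f_3 = -b + c - 2, LT = b.

S(f_1,f_2): lcm = ab. S = 2a + b.
  leading term a: no divisor's leading term divides it; move 2a to the remainder.
  leading term b: subtract (-1)·f_3 from b → c - 2
  leading term c: no divisor's leading term divides it; move c to the remainder.
  leading term 1: no divisor's leading term divides it; move -2 to the remainder.
  remainder 2a + c - 2 ≠ 0; add g_4 = 2a + c - 2 to the basis.

S(f_1,f_3): lcm = ab. S = ac - b + 1.
  leading term ac: subtract (-2c)·g_4 from ac - b + 1 → 2c^2 - b + c + 1
  leading term c^2: no divisor's leading term divides it; move 2c^2 to the remainder.
  leading term b: subtract (1)·f_3 from -b + c + 1 → -2
  leading term 1: no divisor's leading term divides it; move -2 to the remainder.
  remainder 2c^2 - 2 ≠ 0; add g_5 = 2c^2 - 2 to the basis.

The other S-polynomials (S(f_2,f_3), S(f_1,g_4), S(f_2,g_4), S(f_3,g_4), S(f_1,g_5), S(f_2,g_5), S(f_3,g_5), S(g_4,g_5)) all reduce to 0 modulo the current basis, so we have a Gröbner basis.
Inter-reduce: drop elements whose leading term is divisible by another's, tail-reduce, and make monic.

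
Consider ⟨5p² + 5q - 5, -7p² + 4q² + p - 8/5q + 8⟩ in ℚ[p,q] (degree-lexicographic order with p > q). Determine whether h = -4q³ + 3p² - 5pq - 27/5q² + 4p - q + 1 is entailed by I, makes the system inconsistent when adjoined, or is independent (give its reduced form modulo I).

-4q³ + 3p² - 5pq - 27/5q² + 4p - q + 1 is independent of I; its normal form modulo I is -4pq + 4p - 3q + 4.

First compute the reduced Gröbner basis of I by Buchberger's algorithm.
f_1 = 5p² + 5q - 5, LT = p².
f_2 = -7p² + 4q² + p - 8/5q + 8, LT = p².

S(f_1,f_2): lcm = p². S = 4/7q² + 1/7p + 27/35q + 1/7.
  reduce S modulo (f_1, f_2):
  remainder 4/7q² + 1/7p + 27/35q + 1/7 ≠ 0; add k_3 = 4/7q² + 1/7p + 27/35q + 1/7 to the basis.

The other S-polynomials (S(f_1,k_3), S(f_2,k_3)) all reduce to 0 modulo the current basis, so we have a Gröbner basis.
Inter-reduce: drop elements whose leading term is divisible by another's, tail-reduce, and make monic.
Reduced Gröbner basis: {p² + q - 1, q² + ¼p + 27/20q + ¼}.
Label its elements g_1 = p² + q - 1, g_2 = q² + ¼p + 27/20q + ¼.

Reduce h = -4q³ + 3p² - 5pq - 27/5q² + 4p - q + 1 modulo G:
  leading term q³: subtract (-4q)·g_2 from -4q³ + 3p² - 5pq - 27/5q² + 4p - q + 1 → 3p² - 4pq + 4p + 1
  leading term p²: subtract (3)·g_1 from 3p² - 4pq + 4p + 1 → -4pq + 4p - 3q + 4
  leading term pq: no divisor's leading term divides it; move -4pq to the remainder.
  leading term p: no divisor's leading term divides it; move 4p to the remainder.
  leading term q: no divisor's leading term divides it; move -3q to the remainder.
  leading term 1: no divisor's leading term divides it; move 4 to the remainder.
  normal form = -4pq + 4p - 3q + 4.
The normal form is nonzero, so h ∉ I. Since h minus its normal form lies in I, I + (h) = I + (r) where r = -4pq + 4p - 3q + 4; decide whether this ideal is the whole ring.
Run Buchberger on G together with r (pairs among the g_i already reduce to 0 since G is a Gröbner basis):
g_1 = p² + q - 1, LT = p².
g_2 = q² + ¼p + 27/20q + ¼, LT = q².
r = -4pq + 4p - 3q + 4, LT = pq.

S(g_1,r): lcm = p²q. S = p² - ¾pq + q² + p - q.
  reduce S modulo (g_1, g_2, r):
  remainder -223/80q ≠ 0; add m_4 = -223/80q to the basis.

S(g_2,r): lcm = pq². S = ¼p² + 47/20pq - ¾q² + ¼p + q.
  reduce S modulo (g_1, g_2, r, m_4):
  remainder 223/80p + 223/80 ≠ 0; add m_5 = 223/80p + 223/80 to the basis.

The other S-polynomials (S(g_1,g_2), S(g_1,m_4), S(g_2,m_4), S(r,m_4), S(g_1,m_5), S(g_2,m_5), S(r,m_5), S(m_4,m_5)) all reduce to 0 modulo the current basis, so we have a Gröbner basis.
Inter-reduce: drop elements whose leading term is divisible by another's, tail-reduce, and make monic.
Reduced Gröbner basis: {p + 1, q}.
The reduced Gröbner basis of I + (h) is {p + 1, q} ≠ {1}, a proper ideal, so the enlarged system stays consistent: h is independent of I, with normal form -4pq + 4p - 3q + 4.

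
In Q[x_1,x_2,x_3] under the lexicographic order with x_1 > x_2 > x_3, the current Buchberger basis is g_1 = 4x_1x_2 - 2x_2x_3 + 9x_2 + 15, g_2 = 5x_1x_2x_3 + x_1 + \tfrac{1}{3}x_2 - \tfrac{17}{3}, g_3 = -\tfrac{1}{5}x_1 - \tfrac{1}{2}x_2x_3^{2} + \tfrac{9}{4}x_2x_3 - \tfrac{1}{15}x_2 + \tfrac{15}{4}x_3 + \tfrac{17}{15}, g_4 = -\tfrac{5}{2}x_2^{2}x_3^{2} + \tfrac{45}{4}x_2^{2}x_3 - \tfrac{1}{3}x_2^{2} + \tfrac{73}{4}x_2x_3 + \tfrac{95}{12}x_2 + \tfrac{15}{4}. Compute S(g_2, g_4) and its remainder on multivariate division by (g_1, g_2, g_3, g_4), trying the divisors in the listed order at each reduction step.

lcm(LM(g_2), LM(g_4)) = x_1x_2^{2}x_3^{2}.
S = (lcm/LT(g_2))·g_2 − (lcm/LT(g_4))·g_4 = \tfrac{9}{2}x_1x_2^{2}x_3 - \tfrac{2}{15}x_1x_2^{2} + \tfrac{15}{2}x_1x_2x_3 + \tfrac{19}{6}x_1x_2 + \tfrac{3}{2}x_1 + \tfrac{1}{15}x_2^{2}x_3 - \tfrac{17}{15}x_2x_3.
Reduce S modulo (g_1, g_2, g_3, g_4) in that order:
  leading term x_1x_2^{2}x_3: subtract (\tfrac{9}{8}x_2x_3)·g_1 from \tfrac{9}{2}x_1x_2^{2}x_3 - \tfrac{2}{15}x_1x_2^{2} + \tfrac{15}{2}x_1x_2x_3 + \tfrac{19}{6}x_1x_2 + \tfrac{3}{2}x_1 + \tfrac{1}{15}x_2^{2}x_3 - \tfrac{17}{15}x_2x_3 → -\tfrac{2}{15}x_1x_2^{2} + \tfrac{15}{2}x_1x_2x_3 + \tfrac{19}{6}x_1x_2 + \tfrac{3}{2}x_1 + \tfrac{9}{4}x_2^{2}x_3^{2} - \tfrac{1207}{120}x_2^{2}x_3 - \tfrac{2161}{120}x_2x_3
  leading term x_1x_2^{2}: subtract (-\tfrac{1}{30}x_2)·g_1 from -\tfrac{2}{15}x_1x_2^{2} + \tfrac{15}{2}x_1x_2x_3 + \tfrac{19}{6}x_1x_2 + \tfrac{3}{2}x_1 + \tfrac{9}{4}x_2^{2}x_3^{2} - \tfrac{1207}{120}x_2^{2}x_3 - \tfrac{2161}{120}x_2x_3 → \tfrac{15}{2}x_1x_2x_3 + \tfrac{19}{6}x_1x_2 + \tfrac{3}{2}x_1 + \tfrac{9}{4}x_2^{2}x_3^{2} - \tfrac{81}{8}x_2^{2}x_3 + \tfrac{3}{10}x_2^{2} - \tfrac{2161}{120}x_2x_3 + \tfrac{1}{2}x_2
  leading term x_1x_2x_3: subtract (\tfrac{15}{8}x_3)·g_1 from \tfrac{15}{2}x_1x_2x_3 + \tfrac{19}{6}x_1x_2 + \tfrac{3}{2}x_1 + \tfrac{9}{4}x_2^{2}x_3^{2} - \tfrac{81}{8}x_2^{2}x_3 + \tfrac{3}{10}x_2^{2} - \tfrac{2161}{120}x_2x_3 + \tfrac{1}{2}x_2 → \tfrac{19}{6}x_1x_2 + \tfrac{3}{2}x_1 + \tfrac{9}{4}x_2^{2}x_3^{2} - \tfrac{81}{8}x_2^{2}x_3 + \tfrac{3}{10}x_2^{2} + \tfrac{15}{4}x_2x_3^{2} - \tfrac{2093}{60}x_2x_3 + \tfrac{1}{2}x_2 - \tfrac{225}{8}x_3
  leading term x_1x_2: subtract (\tfrac{19}{24})·g_1 from \tfrac{19}{6}x_1x_2 + \tfrac{3}{2}x_1 + \tfrac{9}{4}x_2^{2}x_3^{2} - \tfrac{81}{8}x_2^{2}x_3 + \tfrac{3}{10}x_2^{2} + \tfrac{15}{4}x_2x_3^{2} - \tfrac{2093}{60}x_2x_3 + \tfrac{1}{2}x_2 - \tfrac{225}{8}x_3 → \tfrac{3}{2}x_1 + \tfrac{9}{4}x_2^{2}x_3^{2} - \tfrac{81}{8}x_2^{2}x_3 + \tfrac{3}{10}x_2^{2} + \tfrac{15}{4}x_2x_3^{2} - \tfrac{333}{10}x_2x_3 - \tfrac{53}{8}x_2 - \tfrac{225}{8}x_3 - \tfrac{95}{8}
  leading term x_1: subtract (-\tfrac{15}{2})·g_3 from \tfrac{3}{2}x_1 + \tfrac{9}{4}x_2^{2}x_3^{2} - \tfrac{81}{8}x_2^{2}x_3 + \tfrac{3}{10}x_2^{2} + \tfrac{15}{4}x_2x_3^{2} - \tfrac{333}{10}x_2x_3 - \tfrac{53}{8}x_2 - \tfrac{225}{8}x_3 - \tfrac{95}{8} → \tfrac{9}{4}x_2^{2}x_3^{2} - \tfrac{81}{8}x_2^{2}x_3 + \tfrac{3}{10}x_2^{2} - \tfrac{657}{40}x_2x_3 - \tfrac{57}{8}x_2 - \tfrac{27}{8}
  leading term x_2^{2}x_3^{2}: subtract (-\tfrac{9}{10})·g_4 from \tfrac{9}{4}x_2^{2}x_3^{2} - \tfrac{81}{8}x_2^{2}x_3 + \tfrac{3}{10}x_2^{2} - \tfrac{657}{40}x_2x_3 - \tfrac{57}{8}x_2 - \tfrac{27}{8} → 0
The remainder is 0, so this S-polynomial contributes no new basis element.

S(g_2, g_4) = \tfrac{9}{2}x_1x_2^{2}x_3 - \tfrac{2}{15}x_1x_2^{2} + \tfrac{15}{2}x_1x_2x_3 + \tfrac{19}{6}x_1x_2 + \tfrac{3}{2}x_1 + \tfrac{1}{15}x_2^{2}x_3 - \tfrac{17}{15}x_2x_3; remainder on division = 0.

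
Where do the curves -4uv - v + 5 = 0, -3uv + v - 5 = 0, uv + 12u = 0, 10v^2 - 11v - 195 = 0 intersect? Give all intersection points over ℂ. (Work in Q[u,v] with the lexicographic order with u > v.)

{(0, 5)}

Compute a lex Gröbner basis by Buchberger's algorithm.
f_1 = -4uv - v + 5, LT = uv.
f_2 = -3uv + v - 5, LT = uv.
f_3 = uv + 12u, LT = uv.
f_4 = 10v^2 - 11v - 195, LT = v^2.

S(f_1,f_2): lcm = uv. S = 7/12v - 35/12.
  leading term v: no divisor's leading term divides it; move 7/12v to the remainder.
  leading term 1: no divisor's leading term divides it; move -35/12 to the remainder.
  remainder 7/12v - 35/12 ≠ 0; add h_5 = 7/12v - 35/12 to the basis.

S(f_1,f_3): lcm = uv. S = -12u + 1/4v - 5/4.
  leading term u: no divisor's leading term divides it; move -12u to the remainder.
  leading term v: subtract (3/7)·h_5 from 1/4v - 5/4 → 0
  remainder -12u ≠ 0; add h_6 = -12u to the basis.

The other S-polynomials (S(f_1,f_4), S(f_2,f_3), S(f_2,f_4), S(f_3,f_4), S(f_1,h_5), S(f_2,h_5), S(f_3,h_5), S(f_4,h_5), S(f_1,h_6), S(f_2,h_6), S(f_3,h_6), S(f_4,h_6), S(h_5,h_6)) all reduce to 0 modulo the current basis, so we have a Gröbner basis.
Inter-reduce: drop elements whose leading term is divisible by another's, tail-reduce, and make monic.
Reduced Gröbner basis: {u, v - 5}.

A lex Gröbner basis eliminates variables successively. Here v - 5 depends only on v, with roots {5}; lifting each root through the earlier basis elements recovers the full solutions.
  v = 5: the earlier basis element becomes u = 0, giving u = 0 — point (0, 5).
Substituting each solution back into the original system confirms all equations vanish.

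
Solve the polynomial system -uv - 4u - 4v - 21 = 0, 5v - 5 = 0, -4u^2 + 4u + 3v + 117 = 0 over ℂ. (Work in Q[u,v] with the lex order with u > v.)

Compute a lex Gröbner basis by Buchberger's algorithm.
f_1 = -uv - 4u - 4v - 21, LT = uv.
f_2 = 5v - 5, LT = v.
f_3 = -4u^2 + 4u + 3v + 117, LT = u^2.

S(f_1,f_2): lcm = uv. S = 5u + 4v + 21.
  leading term u: no divisor's leading term divides it; move 5u to the remainder.
  leading term v: subtract (4/5)·f_2 from 4v + 21 → 25
  leading term 1: no divisor's leading term divides it; move 25 to the remainder.
  remainder 5u + 25 ≠ 0; add h_4 = 5u + 25 to the basis.

The other S-polynomials (S(f_1,f_3), S(f_2,f_3), S(f_1,h_4), S(f_2,h_4), S(f_3,h_4)) all reduce to 0 modulo the current basis, so we have a Gröbner basis.
Inter-reduce: drop elements whose leading term is divisible by another's, tail-reduce, and make monic.
Reduced Gröbner basis: {u + 5, v - 1}.

From the last basis element, v - 1 = 0, so v takes values in {1}. Each choice, substituted upward through the basis, yields the corresponding point(s) of the solution set.
  v = 1: the earlier basis element becomes u + 5 = 0, giving u = -5 — point (-5, 1).
Zero-dimensionality of the ideal guarantees finitely many solutions over ℂ.

{(-5, 1)}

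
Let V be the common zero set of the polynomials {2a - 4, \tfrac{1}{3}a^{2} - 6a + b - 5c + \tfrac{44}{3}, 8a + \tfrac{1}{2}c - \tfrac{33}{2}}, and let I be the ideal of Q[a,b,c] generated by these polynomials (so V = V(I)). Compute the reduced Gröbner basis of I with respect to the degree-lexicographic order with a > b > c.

This is the nonlinear analogue of row-reducing a linear system.

f_1 = 2a - 4, LT = a.
f_2 = \tfrac{1}{3}a^{2} - 6a + b - 5c + \tfrac{44}{3}, LT = a^{2}.
f_3 = 8a + \tfrac{1}{2}c - \tfrac{33}{2}, LT = a.

S(f_1,f_2): lcm = a^{2}. S = 16a - 3b + 15c - 44.
  leading term a: subtract (8)·f_1 from 16a - 3b + 15c - 44 → -3b + 15c - 12
  leading term b: no divisor's leading term divides it; move -3b to the remainder.
  leading term c: no divisor's leading term divides it; move 15c to the remainder.
  leading term 1: no divisor's leading term divides it; move -12 to the remainder.
  remainder -3b + 15c - 12 ≠ 0; add g_4 = -3b + 15c - 12 to the basis.

S(f_1,f_3): lcm = a. S = -\tfrac{1}{16}c + \tfrac{1}{16}.
  leading term c: no divisor's leading term divides it; move -\tfrac{1}{16}c to the remainder.
  leading term 1: no divisor's leading term divides it; move \tfrac{1}{16} to the remainder.
  remainder -\tfrac{1}{16}c + \tfrac{1}{16} ≠ 0; add g_5 = -\tfrac{1}{16}c + \tfrac{1}{16} to the basis.

The other S-polynomials (S(f_2,f_3), S(f_1,g_4), S(f_2,g_4), S(f_3,g_4), S(f_1,g_5), S(f_2,g_5), S(f_3,g_5), S(g_4,g_5)) all reduce to 0 modulo the current basis, so we have a Gröbner basis.
Inter-reduce: drop elements whose leading term is divisible by another's, tail-reduce, and make monic.

G = {a - 2, b - 1, c - 1}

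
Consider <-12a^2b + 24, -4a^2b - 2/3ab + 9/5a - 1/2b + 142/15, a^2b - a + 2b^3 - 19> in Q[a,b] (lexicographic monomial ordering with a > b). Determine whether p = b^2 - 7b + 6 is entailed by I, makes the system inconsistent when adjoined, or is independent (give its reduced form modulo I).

Adjoining b^2 - 7b + 6 makes the ideal the whole ring: the system is inconsistent.

First compute the reduced Gröbner basis of I by Buchberger's algorithm.
f_1 = -12a^2b + 24, LT = a^2b.
f_2 = -4a^2b - 2/3ab + 9/5a - 1/2b + 142/15, LT = a^2b.
f_3 = a^2b - a + 2b^3 - 19, LT = a^2b.

S(f_1,f_2): lcm = a^2b. S = -1/6ab + 9/20a - 1/8b + 11/30.
  reduce S modulo (f_1, f_2, f_3):
  remainder -1/6ab + 9/20a - 1/8b + 11/30 ≠ 0; add h_4 = -1/6ab + 9/20a - 1/8b + 11/30 to the basis.

S(f_1,f_3): lcm = a^2b. S = a - 2b^3 + 17.
  reduce S modulo (f_1, f_2, f_3, h_4):
  remainder a - 2b^3 + 17 ≠ 0; add h_5 = a - 2b^3 + 17 to the basis.

S(f_1,h_4): lcm = a^2b. S = 27/10a^2 - 3/4ab + 11/5a - 2.
  reduce S modulo (f_1, f_2, f_3, h_4, h_5):
  remainder 292691/2500b^3 + 189/200b^2 + 1557/500b - 591637/625 ≠ 0; add h_6 = 292691/2500b^3 + 189/200b^2 + 1557/500b - 591637/625 to the basis.

S(f_1,h_5): lcm = a^2b. S = 2ab^4 - 17ab - 2.
  reduce S modulo (f_1, f_2, f_3, h_4, h_5, h_6):
  remainder 348013125/48953155132b^2 - 9549382875/195812620528b + 6765277875/97906310264 ≠ 0; add h_7 = 348013125/48953155132b^2 - 9549382875/195812620528b + 6765277875/97906310264 to the basis.

S(f_1,h_6): lcm = a^2b^3. S = -675/83626a^2b^2 - 7785/292691a^2b + 2366548/292691a^2 - 2b^2.
  reduce S modulo (f_1, f_2, f_3, h_4, h_5, h_6, h_7):
  remainder -16661158734497/1086509968740b + 16661158734497/543254984370 ≠ 0; add h_8 = -16661158734497/1086509968740b + 16661158734497/543254984370 to the basis.

The other S-polynomials (S(f_2,f_3), S(f_2,h_4), S(f_3,h_4), S(f_2,h_5), S(f_3,h_5), S(h_4,h_5), S(f_2,h_6), S(f_3,h_6), S(h_4,h_6), S(h_5,h_6), S(f_1,h_7), S(f_2,h_7), S(f_3,h_7), S(h_4,h_7), S(h_5,h_7), S(h_6,h_7), S(f_1,h_8), S(f_2,h_8), S(f_3,h_8), S(h_4,h_8), S(h_5,h_8), S(h_6,h_8), S(h_7,h_8)) all reduce to 0 modulo the current basis, so we have a Gröbner basis.
Inter-reduce: drop elements whose leading term is divisible by another's, tail-reduce, and make monic.
Reduced Gröbner basis: {a + 1, b - 2}.
Label its elements g_1 = a + 1, g_2 = b - 2.

Reduce p = b^2 - 7b + 6 modulo G:
  leading term b^2: subtract (b)·g_2 from b^2 - 7b + 6 → -5b + 6
  leading term b: subtract (-5)·g_2 from -5b + 6 → -4
  leading term 1: no divisor's leading term divides it; move -4 to the remainder.
  normal form = -4.
The normal form is nonzero, so p ∉ I. Since p minus its normal form lies in I, I + (p) = I + (r) where r = -4; decide whether this ideal is the whole ring.
Here r = -4 is a nonzero constant, hence a unit: 1 ∈ I + (p), the Gröbner basis of I + (p) is {1}, and the enlarged system has no common solution — adjoining p is inconsistent.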